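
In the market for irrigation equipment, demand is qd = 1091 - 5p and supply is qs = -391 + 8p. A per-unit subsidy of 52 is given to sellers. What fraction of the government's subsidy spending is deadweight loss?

Pre-subsidy: 1091 - 5p = -391 + 8p gives p* = 114, q* = 521.
With the subsidy, sellers receive ps = pb + 52 for each unit, where pb is the price buyers pay.
Supply in terms of pb becomes qs = -391 + 8(pb + 52) = 25 + 8pb. Setting this equal to demand: 1091 - 5pb = 25 + 8pb, so pb = 82.
Sellers receive ps = 82 + 52 = 134; q' = 1091 − 5·82 = 681.
ΔCS = ½(521 + 681)(114 − 82) = 19232; ΔPS = ½(521 + 681)(134 − 114) = 12020.
Government spending = 52 × 681 = 35412.
DWL = ½ × 52 × (681 − 521) = 4160; fraction = 4160 / 35412 = 80/681.

DWL / government spending = 80/681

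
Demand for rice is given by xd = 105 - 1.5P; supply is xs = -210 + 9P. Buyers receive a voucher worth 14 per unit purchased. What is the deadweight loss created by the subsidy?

Deadweight loss = 126

Pre-subsidy: 105 - 1.5P = -210 + 9P gives P* = 30, x* = 60.
With the rebate, buyers effectively pay Pb = Ps − 14, where Ps is the price sellers receive.
Demand in terms of Ps becomes xd = 105 − 1.5(Ps − 14) = 126 - 1.5Ps. Setting this equal to supply: 126 - 1.5Ps = -210 + 9Ps, so Ps = 32.
Buyers pay Pb = 32 − 14 = 18; x' = -210 + 9·32 = 78.
The subsidy expands output by 78 − 60 = 18 past the efficient level; on those units the gap between marginal cost and willingness to pay runs from 0 up to 14.
DWL = ½ × 14 × 18 = 126.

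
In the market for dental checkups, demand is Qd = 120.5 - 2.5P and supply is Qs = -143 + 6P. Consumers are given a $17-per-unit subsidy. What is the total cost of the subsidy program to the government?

Pre-subsidy: 120.5 - 2.5P = -143 + 6P gives P* = 31, Q* = 43.
With the rebate, buyers effectively pay Pb = Ps − 17, where Ps is the price sellers receive.
Demand in terms of Ps becomes Qd = 120.5 − 2.5(Ps − 17) = 163 - 2.5Ps. Setting this equal to supply: 163 - 2.5Ps = -143 + 6Ps, so Ps = 36.
Buyers pay Pb = 36 − 17 = 19; Q' = -143 + 6·36 = 73.
Government outlay = subsidy × quantity = 17 × 73 = 1241.

Government cost = $1241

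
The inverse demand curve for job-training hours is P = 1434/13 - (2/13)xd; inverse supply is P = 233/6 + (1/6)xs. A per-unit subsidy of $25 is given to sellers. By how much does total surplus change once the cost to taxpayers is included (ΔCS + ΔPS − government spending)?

Pre-subsidy: 1434/13 - (2/13)x = 233/6 + (1/6)x gives x* = 223 and P* = 76.
With the subsidy, sellers receive Ps = Pb + 25 for each unit, where Pb is the price buyers pay.
On the curves, Pb = 1434/13 - (2/13)x and Ps = 233/6 + (1/6)x; the wedge Ps − Pb = 25 gives 233/6 + (1/6)x − (1434/13 - (2/13)x) = 25, so x' = 301.
Then Pb = 1434/13 − (2/13)·301 = 64 and Ps = 233/6 + (1/6)·301 = 89.
ΔCS = ½(223 + 301)(76 − 64) = 3144; ΔPS = ½(223 + 301)(89 − 76) = 3406.
Government spending = 25 × 301 = 7525.
Net change = 3144 + 3406 − 7525 = -975. The loss equals the DWL triangle ½·25·78.

Net change in total surplus = -$975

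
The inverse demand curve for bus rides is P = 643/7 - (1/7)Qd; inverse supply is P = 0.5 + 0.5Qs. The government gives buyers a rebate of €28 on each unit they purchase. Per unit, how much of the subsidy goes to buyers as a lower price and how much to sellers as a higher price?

Buyers gain 56/9 per unit; sellers gain 196/9 per unit

Pre-subsidy: 643/7 - (1/7)Q = 0.5 + 0.5Q gives Q* = 1279/9 and P* = 644/9.
With the rebate, buyers effectively pay Pb = Ps − 28, where Ps is the price sellers receive.
On the curves, Pb = 643/7 - (1/7)Q and Ps = 0.5 + 0.5Q; the wedge Ps − Pb = 28 gives 0.5 + 0.5Q − (643/7 - (1/7)Q) = 28, so Q' = 557/3.
Then Pb = 643/7 − (1/7)·(557/3) = 196/3 and Ps = 0.5 + 0.5·(557/3) = 280/3.
Buyers' price falls by P* − Pb = 644/9 − 196/3 = 56/9; sellers' price rises by Ps − P* = 280/3 − 644/9 = 196/9.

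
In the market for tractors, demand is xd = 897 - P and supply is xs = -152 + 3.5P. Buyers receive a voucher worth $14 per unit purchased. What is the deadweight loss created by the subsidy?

Pre-subsidy: 897 - P = -152 + 3.5P gives P* = 2098/9, x* = 5975/9.
With the rebate, buyers effectively pay Pb = Ps − 14, where Ps is the price sellers receive.
Demand in terms of Ps becomes xd = 897 − 1(Ps − 14) = 911 - Ps. Setting this equal to supply: 911 - Ps = -152 + 3.5Ps, so Ps = 2126/9.
Buyers pay Pb = 2126/9 − 14 = 2000/9; x' = -152 + 3.5·(2126/9) = 6073/9.
The subsidy expands output by 6073/9 − 5975/9 = 98/9 past the efficient level; on those units the gap between marginal cost and willingness to pay runs from 0 up to 14.
DWL = ½ × 14 × 98/9 = 686/9.

Deadweight loss = 686/9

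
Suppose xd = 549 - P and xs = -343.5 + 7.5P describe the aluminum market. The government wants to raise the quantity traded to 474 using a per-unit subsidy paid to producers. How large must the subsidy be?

At x = 474, invert demand for the buyer price: Pb = (549 − 474)/1 = 75; invert supply for the seller price: Ps = (474 − (-343.5))/7.5 = 109.
The subsidy must fill the gap: s = Ps − Pb = 109 − 75 = 34.

Required subsidy s = 34 per unit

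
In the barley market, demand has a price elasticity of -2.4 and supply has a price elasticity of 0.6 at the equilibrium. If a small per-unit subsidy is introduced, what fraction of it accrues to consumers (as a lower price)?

Consumer share = 0.2

For a small subsidy around the equilibrium, the benefit split depends on the relative slopes, which at a point are proportional to the elasticities.
Buyer share = εs/(εs + |εd|) = 0.6/(0.6 + 2.4) = 0.2; seller share = |εd|/(εs + |εd|) = 0.8.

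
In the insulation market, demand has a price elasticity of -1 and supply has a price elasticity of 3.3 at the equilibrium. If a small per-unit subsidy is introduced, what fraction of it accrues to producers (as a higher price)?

Producer share = 10/43

For a small subsidy around the equilibrium, the benefit split depends on the relative slopes, which at a point are proportional to the elasticities.
Buyer share = εs/(εs + |εd|) = 3.3/(3.3 + 1) = 33/43; seller share = |εd|/(εs + |εd|) = 10/43.
So producers capture 10/43 of the subsidy.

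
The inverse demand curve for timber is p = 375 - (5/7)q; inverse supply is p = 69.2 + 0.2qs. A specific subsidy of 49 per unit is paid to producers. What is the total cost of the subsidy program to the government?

Government cost = 19015.0625

Pre-subsidy: 375 - (5/7)q = 69.2 + 0.2q gives q* = 334.46875 and p* = 136.09375.
With the subsidy, sellers receive ps = pb + 49 for each unit, where pb is the price buyers pay.
On the curves, pb = 375 - (5/7)q and ps = 69.2 + 0.2q; the wedge ps − pb = 49 gives 69.2 + 0.2q − (375 - (5/7)q) = 49, so q' = 388.0625.
Then pb = 375 − (5/7)·388.0625 = 97.8125 and ps = 69.2 + 0.2·388.0625 = 146.8125.
Government outlay = subsidy × quantity = 49 × 388.0625 = 19015.0625.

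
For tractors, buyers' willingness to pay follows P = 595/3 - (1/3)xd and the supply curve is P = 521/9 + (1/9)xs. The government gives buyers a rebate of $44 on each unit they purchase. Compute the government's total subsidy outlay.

Pre-subsidy: 595/3 - (1/3)x = 521/9 + (1/9)x gives x* = 316 and P* = 93.
With the rebate, buyers effectively pay Pb = Ps − 44, where Ps is the price sellers receive.
On the curves, Pb = 595/3 - (1/3)x and Ps = 521/9 + (1/9)x; the wedge Ps − Pb = 44 gives 521/9 + (1/9)x − (595/3 - (1/3)x) = 44, so x' = 415.
Then Pb = 595/3 − (1/3)·415 = 60 and Ps = 521/9 + (1/9)·415 = 104.
Government outlay = subsidy × quantity = 44 × 415 = 18260.

Government cost = $18260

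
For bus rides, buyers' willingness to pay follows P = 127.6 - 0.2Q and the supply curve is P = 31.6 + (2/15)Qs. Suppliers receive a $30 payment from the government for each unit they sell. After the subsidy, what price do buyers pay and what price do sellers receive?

Pre-subsidy: 127.6 - 0.2Q = 31.6 + (2/15)Q gives Q* = 288 and P* = 70.
With the subsidy, sellers receive Ps = Pb + 30 for each unit, where Pb is the price buyers pay.
On the curves, Pb = 127.6 - 0.2Q and Ps = 31.6 + (2/15)Q; the wedge Ps − Pb = 30 gives 31.6 + (2/15)Q − (127.6 - 0.2Q) = 30, so Q' = 378.
Then Pb = 127.6 − 0.2·378 = 52 and Ps = 31.6 + (2/15)·378 = 82.

Buyers pay $52; sellers receive $82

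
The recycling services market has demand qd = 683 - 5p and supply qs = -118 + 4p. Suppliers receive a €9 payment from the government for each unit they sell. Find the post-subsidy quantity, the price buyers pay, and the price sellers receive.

q' = 258; buyers pay €85; sellers receive €94

Pre-subsidy: 683 - 5p = -118 + 4p gives p* = 89, q* = 238.
With the subsidy, sellers receive ps = pb + 9 for each unit, where pb is the price buyers pay.
Supply in terms of pb becomes qs = -118 + 4(pb + 9) = -82 + 4pb. Setting this equal to demand: 683 - 5pb = -82 + 4pb, so pb = 85.
Sellers receive ps = 85 + 9 = 94; q' = 683 − 5·85 = 258.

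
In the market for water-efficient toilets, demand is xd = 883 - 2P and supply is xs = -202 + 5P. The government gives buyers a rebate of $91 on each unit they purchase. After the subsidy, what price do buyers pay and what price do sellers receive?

Pre-subsidy: 883 - 2P = -202 + 5P gives P* = 155, x* = 573.
With the rebate, buyers effectively pay Pb = Ps − 91, where Ps is the price sellers receive.
Demand in terms of Ps becomes xd = 883 − 2(Ps − 91) = 1065 - 2Ps. Setting this equal to supply: 1065 - 2Ps = -202 + 5Ps, so Ps = 181.
Buyers pay Pb = 181 − 91 = 90; x' = -202 + 5·181 = 703.

Buyers pay $90; sellers receive $181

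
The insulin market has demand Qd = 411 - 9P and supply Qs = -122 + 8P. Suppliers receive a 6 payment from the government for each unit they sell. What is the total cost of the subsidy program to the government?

Pre-subsidy: 411 - 9P = -122 + 8P gives P* = 533/17, Q* = 2190/17.
With the subsidy, sellers receive Ps = Pb + 6 for each unit, where Pb is the price buyers pay.
Supply in terms of Pb becomes Qs = -122 + 8(Pb + 6) = -74 + 8Pb. Setting this equal to demand: 411 - 9Pb = -74 + 8Pb, so Pb = 485/17.
Sellers receive Ps = 485/17 + 6 = 587/17; Q' = 411 − 9·(485/17) = 2622/17.
Government outlay = subsidy × quantity = 6 × 2622/17 = 15732/17.

Government cost = 15732/17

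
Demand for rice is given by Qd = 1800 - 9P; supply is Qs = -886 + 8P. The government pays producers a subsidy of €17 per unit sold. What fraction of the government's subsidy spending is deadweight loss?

DWL / government spending = 0.08

Pre-subsidy: 1800 - 9P = -886 + 8P gives P* = 158, Q* = 378.
With the subsidy, sellers receive Ps = Pb + 17 for each unit, where Pb is the price buyers pay.
Supply in terms of Pb becomes Qs = -886 + 8(Pb + 17) = -750 + 8Pb. Setting this equal to demand: 1800 - 9Pb = -750 + 8Pb, so Pb = 150.
Sellers receive Ps = 150 + 17 = 167; Q' = 1800 − 9·150 = 450.
ΔCS = ½(378 + 450)(158 − 150) = 3312; ΔPS = ½(378 + 450)(167 − 158) = 3726.
Government spending = 17 × 450 = 7650.
DWL = ½ × 17 × (450 − 378) = 612; fraction = 612 / 7650 = 0.08.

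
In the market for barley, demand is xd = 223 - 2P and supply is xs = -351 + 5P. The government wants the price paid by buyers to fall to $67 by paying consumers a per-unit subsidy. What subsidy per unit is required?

Required subsidy s = $21 per unit

At a buyer price of 67, quantity demanded is 223 − 2·67 = 89.
Sellers supply 89 only when they receive Ps with -351 + 5·Ps = 89, i.e. Ps = 88.
s = Ps − Pb = 88 − 67 = 21.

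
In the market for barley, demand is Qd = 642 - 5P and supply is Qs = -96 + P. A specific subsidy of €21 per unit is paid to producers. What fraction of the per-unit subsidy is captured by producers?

Pre-subsidy: 642 - 5P = -96 + P gives P* = 123, Q* = 27.
With the subsidy, sellers receive Ps = Pb + 21 for each unit, where Pb is the price buyers pay.
Supply in terms of Pb becomes Qs = -96 + 1(Pb + 21) = -75 + Pb. Setting this equal to demand: 642 - 5Pb = -75 + Pb, so Pb = 119.5.
Sellers receive Ps = 119.5 + 21 = 140.5; Q' = 642 − 5·119.5 = 44.5.
Buyers' price falls by P* − Pb = 123 − 119.5 = 3.5; sellers' price rises by Ps − P* = 140.5 − 123 = 17.5.
So producers capture 17.5/21 = 5/6 of each unit of subsidy.

Producer share = 5/6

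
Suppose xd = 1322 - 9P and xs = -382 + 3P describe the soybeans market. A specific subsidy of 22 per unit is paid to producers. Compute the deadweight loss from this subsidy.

Pre-subsidy: 1322 - 9P = -382 + 3P gives P* = 142, x* = 44.
With the subsidy, sellers receive Ps = Pb + 22 for each unit, where Pb is the price buyers pay.
Supply in terms of Pb becomes xs = -382 + 3(Pb + 22) = -316 + 3Pb. Setting this equal to demand: 1322 - 9Pb = -316 + 3Pb, so Pb = 136.5.
Sellers receive Ps = 136.5 + 22 = 158.5; x' = 1322 − 9·136.5 = 93.5.
The subsidy expands output by 93.5 − 44 = 49.5 past the efficient level; on those units the gap between marginal cost and willingness to pay runs from 0 up to 22.
DWL = ½ × 22 × 49.5 = 544.5.

Deadweight loss = 544.5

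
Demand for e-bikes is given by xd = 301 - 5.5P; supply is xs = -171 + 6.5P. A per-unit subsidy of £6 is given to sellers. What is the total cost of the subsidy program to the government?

Government cost = £615.25

Pre-subsidy: 301 - 5.5P = -171 + 6.5P gives P* = 118/3, x* = 254/3.
With the subsidy, sellers receive Ps = Pb + 6 for each unit, where Pb is the price buyers pay.
Supply in terms of Pb becomes xs = -171 + 6.5(Pb + 6) = -132 + 6.5Pb. Setting this equal to demand: 301 - 5.5Pb = -132 + 6.5Pb, so Pb = 433/12.
Sellers receive Ps = 433/12 + 6 = 505/12; x' = 301 − 5.5·(433/12) = 2461/24.
Government outlay = subsidy × quantity = 6 × 2461/24 = 615.25.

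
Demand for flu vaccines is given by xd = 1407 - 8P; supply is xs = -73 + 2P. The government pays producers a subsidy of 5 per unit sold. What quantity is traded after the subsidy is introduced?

Pre-subsidy: 1407 - 8P = -73 + 2P gives P* = 148, x* = 223.
With the subsidy, sellers receive Ps = Pb + 5 for each unit, where Pb is the price buyers pay.
Supply in terms of Pb becomes xs = -73 + 2(Pb + 5) = -63 + 2Pb. Setting this equal to demand: 1407 - 8Pb = -63 + 2Pb, so Pb = 147.
Sellers receive Ps = 147 + 5 = 152; x' = 1407 − 8·147 = 231.

x' = 231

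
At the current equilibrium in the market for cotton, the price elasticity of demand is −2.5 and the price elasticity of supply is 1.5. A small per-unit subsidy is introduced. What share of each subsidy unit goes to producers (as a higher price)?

Producer share = 0.625

For a small subsidy around the equilibrium, the benefit split depends on the relative slopes, which at a point are proportional to the elasticities.
Buyer share = εs/(εs + |εd|) = 1.5/(1.5 + 2.5) = 0.375; seller share = |εd|/(εs + |εd|) = 0.625.
So producers capture 0.625 of the subsidy.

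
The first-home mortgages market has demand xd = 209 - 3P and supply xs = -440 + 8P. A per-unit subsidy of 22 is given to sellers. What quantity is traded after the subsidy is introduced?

x' = 80

Pre-subsidy: 209 - 3P = -440 + 8P gives P* = 59, x* = 32.
With the subsidy, sellers receive Ps = Pb + 22 for each unit, where Pb is the price buyers pay.
Supply in terms of Pb becomes xs = -440 + 8(Pb + 22) = -264 + 8Pb. Setting this equal to demand: 209 - 3Pb = -264 + 8Pb, so Pb = 43.
Sellers receive Ps = 43 + 22 = 65; x' = 209 − 3·43 = 80.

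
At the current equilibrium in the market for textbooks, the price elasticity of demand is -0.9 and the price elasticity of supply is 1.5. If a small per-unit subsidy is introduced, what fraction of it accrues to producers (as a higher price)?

Producer share = 0.375

For a small subsidy around the equilibrium, the benefit split depends on the relative slopes, which at a point are proportional to the elasticities.
Buyer share = εs/(εs + |εd|) = 1.5/(1.5 + 0.9) = 0.625; seller share = |εd|/(εs + |εd|) = 0.375.
So producers capture 0.375 of the subsidy.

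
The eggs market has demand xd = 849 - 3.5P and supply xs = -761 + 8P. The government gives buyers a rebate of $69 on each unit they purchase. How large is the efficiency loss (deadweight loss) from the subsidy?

Pre-subsidy: 849 - 3.5P = -761 + 8P gives P* = 140, x* = 359.
With the rebate, buyers effectively pay Pb = Ps − 69, where Ps is the price sellers receive.
Demand in terms of Ps becomes xd = 849 − 3.5(Ps − 69) = 1090.5 - 3.5Ps. Setting this equal to supply: 1090.5 - 3.5Ps = -761 + 8Ps, so Ps = 161.
Buyers pay Pb = 161 − 69 = 92; x' = -761 + 8·161 = 527.
The subsidy expands output by 527 − 359 = 168 past the efficient level; on those units the gap between marginal cost and willingness to pay runs from 0 up to 69.
DWL = ½ × 69 × 168 = 5796.

Deadweight loss = $5796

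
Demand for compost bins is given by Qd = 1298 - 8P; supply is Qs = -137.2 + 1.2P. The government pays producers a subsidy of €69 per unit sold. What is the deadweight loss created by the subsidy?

Deadweight loss = €2484

Pre-subsidy: 1298 - 8P = -137.2 + 1.2P gives P* = 156, Q* = 50.
With the subsidy, sellers receive Ps = Pb + 69 for each unit, where Pb is the price buyers pay.
Supply in terms of Pb becomes Qs = -137.2 + 1.2(Pb + 69) = -54.4 + 1.2Pb. Setting this equal to demand: 1298 - 8Pb = -54.4 + 1.2Pb, so Pb = 147.
Sellers receive Ps = 147 + 69 = 216; Q' = 1298 − 8·147 = 122.
The subsidy expands output by 122 − 50 = 72 past the efficient level; on those units the gap between marginal cost and willingness to pay runs from 0 up to 69.
DWL = ½ × 69 × 72 = 2484.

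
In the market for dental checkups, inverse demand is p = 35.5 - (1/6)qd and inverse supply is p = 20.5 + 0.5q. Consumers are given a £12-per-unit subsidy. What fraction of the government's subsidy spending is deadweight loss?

Pre-subsidy: 35.5 - (1/6)q = 20.5 + 0.5q gives q* = 22.5 and p* = 31.75.
With the rebate, buyers effectively pay pb = ps − 12, where ps is the price sellers receive.
On the curves, pb = 35.5 - (1/6)q and ps = 20.5 + 0.5q; the wedge ps − pb = 12 gives 20.5 + 0.5q − (35.5 - (1/6)q) = 12, so q' = 40.5.
Then pb = 35.5 − (1/6)·40.5 = 28.75 and ps = 20.5 + 0.5·40.5 = 40.75.
ΔCS = ½(22.5 + 40.5)(31.75 − 28.75) = 94.5; ΔPS = ½(22.5 + 40.5)(40.75 − 31.75) = 283.5.
Government spending = 12 × 40.5 = 486.
DWL = ½ × 12 × (40.5 − 22.5) = 108; fraction = 108 / 486 = 2/9.

DWL / government spending = 2/9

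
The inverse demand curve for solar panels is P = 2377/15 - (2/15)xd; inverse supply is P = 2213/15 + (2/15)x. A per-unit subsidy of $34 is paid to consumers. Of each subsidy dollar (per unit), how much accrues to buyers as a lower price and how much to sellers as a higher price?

Pre-subsidy: 2377/15 - (2/15)x = 2213/15 + (2/15)x gives x* = 41 and P* = 153.
With the rebate, buyers effectively pay Pb = Ps − 34, where Ps is the price sellers receive.
On the curves, Pb = 2377/15 - (2/15)x and Ps = 2213/15 + (2/15)x; the wedge Ps − Pb = 34 gives 2213/15 + (2/15)x − (2377/15 - (2/15)x) = 34, so x' = 168.5.
Then Pb = 2377/15 − (2/15)·168.5 = 136 and Ps = 2213/15 + (2/15)·168.5 = 170.
Buyers' price falls by P* − Pb = 153 − 136 = 17; sellers' price rises by Ps − P* = 170 − 153 = 17.

Buyers gain $17 per unit; sellers gain $17 per unit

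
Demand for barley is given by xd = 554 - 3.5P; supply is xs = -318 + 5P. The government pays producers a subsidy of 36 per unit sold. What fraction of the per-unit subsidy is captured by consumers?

Consumer share = 10/17

Pre-subsidy: 554 - 3.5P = -318 + 5P gives P* = 1744/17, x* = 3314/17.
With the subsidy, sellers receive Ps = Pb + 36 for each unit, where Pb is the price buyers pay.
Supply in terms of Pb becomes xs = -318 + 5(Pb + 36) = -138 + 5Pb. Setting this equal to demand: 554 - 3.5Pb = -138 + 5Pb, so Pb = 1384/17.
Sellers receive Ps = 1384/17 + 36 = 1996/17; x' = 554 − 3.5·(1384/17) = 4574/17.
Buyers' price falls by P* − Pb = 1744/17 − 1384/17 = 360/17; sellers' price rises by Ps − P* = 1996/17 − 1744/17 = 252/17.
So consumers capture (360/17)/36 = 10/17 of each unit of subsidy.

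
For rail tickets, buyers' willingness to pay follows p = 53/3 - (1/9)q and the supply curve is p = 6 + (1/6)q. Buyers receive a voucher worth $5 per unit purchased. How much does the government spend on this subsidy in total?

Pre-subsidy: 53/3 - (1/9)q = 6 + (1/6)q gives q* = 42 and p* = 13.
With the rebate, buyers effectively pay pb = ps − 5, where ps is the price sellers receive.
On the curves, pb = 53/3 - (1/9)q and ps = 6 + (1/6)q; the wedge ps − pb = 5 gives 6 + (1/6)q − (53/3 - (1/9)q) = 5, so q' = 60.
Then pb = 53/3 − (1/9)·60 = 11 and ps = 6 + (1/6)·60 = 16.
Government outlay = subsidy × quantity = 5 × 60 = 300.

Government cost = $300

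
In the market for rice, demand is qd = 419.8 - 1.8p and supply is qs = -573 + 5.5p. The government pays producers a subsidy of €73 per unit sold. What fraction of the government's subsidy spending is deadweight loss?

Pre-subsidy: 419.8 - 1.8p = -573 + 5.5p gives p* = 136, q* = 175.
With the subsidy, sellers receive ps = pb + 73 for each unit, where pb is the price buyers pay.
Supply in terms of pb becomes qs = -573 + 5.5(pb + 73) = -171.5 + 5.5pb. Setting this equal to demand: 419.8 - 1.8pb = -171.5 + 5.5pb, so pb = 81.
Sellers receive ps = 81 + 73 = 154; q' = 419.8 − 1.8·81 = 274.
ΔCS = ½(175 + 274)(136 − 81) = 12347.5; ΔPS = ½(175 + 274)(154 − 136) = 4041.
Government spending = 73 × 274 = 20002.
DWL = ½ × 73 × (274 − 175) = 3613.5; fraction = 3613.5 / 20002 = 99/548.

DWL / government spending = 99/548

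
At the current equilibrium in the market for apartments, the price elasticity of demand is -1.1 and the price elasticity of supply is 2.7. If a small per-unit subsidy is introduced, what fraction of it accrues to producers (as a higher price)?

Producer share = 11/38

For a small subsidy around the equilibrium, the benefit split depends on the relative slopes, which at a point are proportional to the elasticities.
Buyer share = εs/(εs + |εd|) = 2.7/(2.7 + 1.1) = 27/38; seller share = |εd|/(εs + |εd|) = 11/38.
So producers capture 11/38 of the subsidy.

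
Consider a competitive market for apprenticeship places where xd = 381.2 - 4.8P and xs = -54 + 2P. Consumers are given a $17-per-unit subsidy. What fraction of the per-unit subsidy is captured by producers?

Producer share = 12/17

Pre-subsidy: 381.2 - 4.8P = -54 + 2P gives P* = 64, x* = 74.
With the rebate, buyers effectively pay Pb = Ps − 17, where Ps is the price sellers receive.
Demand in terms of Ps becomes xd = 381.2 − 4.8(Ps − 17) = 462.8 - 4.8Ps. Setting this equal to supply: 462.8 - 4.8Ps = -54 + 2Ps, so Ps = 76.
Buyers pay Pb = 76 − 17 = 59; x' = -54 + 2·76 = 98.
Buyers' price falls by P* − Pb = 64 − 59 = 5; sellers' price rises by Ps − P* = 76 − 64 = 12.
So producers capture 12/17 = 12/17 of each unit of subsidy.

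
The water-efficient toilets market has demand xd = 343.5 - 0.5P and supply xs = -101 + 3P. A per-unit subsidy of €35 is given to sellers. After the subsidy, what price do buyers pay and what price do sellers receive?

Buyers pay €97; sellers receive €132

Pre-subsidy: 343.5 - 0.5P = -101 + 3P gives P* = 127, x* = 280.
With the subsidy, sellers receive Ps = Pb + 35 for each unit, where Pb is the price buyers pay.
Supply in terms of Pb becomes xs = -101 + 3(Pb + 35) = 4 + 3Pb. Setting this equal to demand: 343.5 - 0.5Pb = 4 + 3Pb, so Pb = 97.
Sellers receive Ps = 97 + 35 = 132; x' = 343.5 − 0.5·97 = 295.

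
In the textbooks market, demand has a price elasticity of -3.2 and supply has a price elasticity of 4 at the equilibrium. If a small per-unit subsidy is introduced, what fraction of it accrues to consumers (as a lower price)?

Consumer share = 5/9

For a small subsidy around the equilibrium, the benefit split depends on the relative slopes, which at a point are proportional to the elasticities.
Buyer share = εs/(εs + |εd|) = 4/(4 + 3.2) = 5/9; seller share = |εd|/(εs + |εd|) = 4/9.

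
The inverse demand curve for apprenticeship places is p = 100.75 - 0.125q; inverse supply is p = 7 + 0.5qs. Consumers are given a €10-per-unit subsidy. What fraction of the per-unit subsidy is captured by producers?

Producer share = 0.8

Pre-subsidy: 100.75 - 0.125q = 7 + 0.5q gives q* = 150 and p* = 82.
With the rebate, buyers effectively pay pb = ps − 10, where ps is the price sellers receive.
On the curves, pb = 100.75 - 0.125q and ps = 7 + 0.5q; the wedge ps − pb = 10 gives 7 + 0.5q − (100.75 - 0.125q) = 10, so q' = 166.
Then pb = 100.75 − 0.125·166 = 80 and ps = 7 + 0.5·166 = 90.
Buyers' price falls by p* − pb = 82 − 80 = 2; sellers' price rises by ps − p* = 90 − 82 = 8.
So producers capture 8/10 = 0.8 of each unit of subsidy.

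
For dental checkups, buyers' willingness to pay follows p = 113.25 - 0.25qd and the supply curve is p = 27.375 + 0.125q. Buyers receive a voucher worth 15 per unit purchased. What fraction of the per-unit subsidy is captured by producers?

Pre-subsidy: 113.25 - 0.25q = 27.375 + 0.125q gives q* = 229 and p* = 56.
With the rebate, buyers effectively pay pb = ps − 15, where ps is the price sellers receive.
On the curves, pb = 113.25 - 0.25q and ps = 27.375 + 0.125q; the wedge ps − pb = 15 gives 27.375 + 0.125q − (113.25 - 0.25q) = 15, so q' = 269.
Then pb = 113.25 − 0.25·269 = 46 and ps = 27.375 + 0.125·269 = 61.
Buyers' price falls by p* − pb = 56 − 46 = 10; sellers' price rises by ps − p* = 61 − 56 = 5.
So producers capture 5/15 = 1/3 of each unit of subsidy.

Producer share = 1/3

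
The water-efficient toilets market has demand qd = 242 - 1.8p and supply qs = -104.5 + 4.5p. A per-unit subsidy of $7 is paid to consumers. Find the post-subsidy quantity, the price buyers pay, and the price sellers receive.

q' = 152; buyers pay $50; sellers receive $57

Pre-subsidy: 242 - 1.8p = -104.5 + 4.5p gives p* = 55, q* = 143.
With the rebate, buyers effectively pay pb = ps − 7, where ps is the price sellers receive.
Demand in terms of ps becomes qd = 242 − 1.8(ps − 7) = 254.6 - 1.8ps. Setting this equal to supply: 254.6 - 1.8ps = -104.5 + 4.5ps, so ps = 57.
Buyers pay pb = 57 − 7 = 50; q' = -104.5 + 4.5·57 = 152.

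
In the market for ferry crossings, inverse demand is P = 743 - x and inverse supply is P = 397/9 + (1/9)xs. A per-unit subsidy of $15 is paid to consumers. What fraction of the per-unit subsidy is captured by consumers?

Consumer share = 0.9

Pre-subsidy: 743 - x = 397/9 + (1/9)x gives x* = 629 and P* = 114.
With the rebate, buyers effectively pay Pb = Ps − 15, where Ps is the price sellers receive.
On the curves, Pb = 743 - x and Ps = 397/9 + (1/9)x; the wedge Ps − Pb = 15 gives 397/9 + (1/9)x − (743 - x) = 15, so x' = 642.5.
Then Pb = 743 − 1·642.5 = 100.5 and Ps = 397/9 + (1/9)·642.5 = 115.5.
Buyers' price falls by P* − Pb = 114 − 100.5 = 13.5; sellers' price rises by Ps − P* = 115.5 − 114 = 1.5.
So consumers capture 13.5/15 = 0.9 of each unit of subsidy.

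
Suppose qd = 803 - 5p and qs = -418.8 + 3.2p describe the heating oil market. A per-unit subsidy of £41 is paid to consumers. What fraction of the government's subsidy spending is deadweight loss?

DWL / government spending = 20/69

Pre-subsidy: 803 - 5p = -418.8 + 3.2p gives p* = 149, q* = 58.
With the rebate, buyers effectively pay pb = ps − 41, where ps is the price sellers receive.
Demand in terms of ps becomes qd = 803 − 5(ps − 41) = 1008 - 5ps. Setting this equal to supply: 1008 - 5ps = -418.8 + 3.2ps, so ps = 174.
Buyers pay pb = 174 − 41 = 133; q' = -418.8 + 3.2·174 = 138.
ΔCS = ½(58 + 138)(149 − 133) = 1568; ΔPS = ½(58 + 138)(174 − 149) = 2450.
Government spending = 41 × 138 = 5658.
DWL = ½ × 41 × (138 − 58) = 1640; fraction = 1640 / 5658 = 20/69.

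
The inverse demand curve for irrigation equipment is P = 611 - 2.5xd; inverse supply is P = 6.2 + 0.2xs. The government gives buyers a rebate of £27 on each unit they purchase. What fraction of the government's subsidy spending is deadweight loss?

Pre-subsidy: 611 - 2.5x = 6.2 + 0.2x gives x* = 224 and P* = 51.
With the rebate, buyers effectively pay Pb = Ps − 27, where Ps is the price sellers receive.
On the curves, Pb = 611 - 2.5x and Ps = 6.2 + 0.2x; the wedge Ps − Pb = 27 gives 6.2 + 0.2x − (611 - 2.5x) = 27, so x' = 234.
Then Pb = 611 − 2.5·234 = 26 and Ps = 6.2 + 0.2·234 = 53.
ΔCS = ½(224 + 234)(51 − 26) = 5725; ΔPS = ½(224 + 234)(53 − 51) = 458.
Government spending = 27 × 234 = 6318.
DWL = ½ × 27 × (234 − 224) = 135; fraction = 135 / 6318 = 5/234.

DWL / government spending = 5/234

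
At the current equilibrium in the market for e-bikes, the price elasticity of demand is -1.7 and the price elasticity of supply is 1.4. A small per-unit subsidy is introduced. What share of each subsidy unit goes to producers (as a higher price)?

Producer share = 17/31

For a small subsidy around the equilibrium, the benefit split depends on the relative slopes, which at a point are proportional to the elasticities.
Buyer share = εs/(εs + |εd|) = 1.4/(1.4 + 1.7) = 14/31; seller share = |εd|/(εs + |εd|) = 17/31.
So producers capture 17/31 of the subsidy.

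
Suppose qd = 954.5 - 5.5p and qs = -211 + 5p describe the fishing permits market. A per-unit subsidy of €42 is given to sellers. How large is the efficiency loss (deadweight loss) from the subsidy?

Deadweight loss = €2310

Pre-subsidy: 954.5 - 5.5p = -211 + 5p gives p* = 111, q* = 344.
With the subsidy, sellers receive ps = pb + 42 for each unit, where pb is the price buyers pay.
Supply in terms of pb becomes qs = -211 + 5(pb + 42) = -1 + 5pb. Setting this equal to demand: 954.5 - 5.5pb = -1 + 5pb, so pb = 91.
Sellers receive ps = 91 + 42 = 133; q' = 954.5 − 5.5·91 = 454.
The subsidy expands output by 454 − 344 = 110 past the efficient level; on those units the gap between marginal cost and willingness to pay runs from 0 up to 42.
DWL = ½ × 42 × 110 = 2310.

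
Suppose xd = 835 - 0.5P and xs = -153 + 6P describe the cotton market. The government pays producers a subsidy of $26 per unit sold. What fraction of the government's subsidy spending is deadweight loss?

DWL / government spending = 2/257

Pre-subsidy: 835 - 0.5P = -153 + 6P gives P* = 152, x* = 759.
With the subsidy, sellers receive Ps = Pb + 26 for each unit, where Pb is the price buyers pay.
Supply in terms of Pb becomes xs = -153 + 6(Pb + 26) = 3 + 6Pb. Setting this equal to demand: 835 - 0.5Pb = 3 + 6Pb, so Pb = 128.
Sellers receive Ps = 128 + 26 = 154; x' = 835 − 0.5·128 = 771.
ΔCS = ½(759 + 771)(152 − 128) = 18360; ΔPS = ½(759 + 771)(154 − 152) = 1530.
Government spending = 26 × 771 = 20046.
DWL = ½ × 26 × (771 − 759) = 156; fraction = 156 / 20046 = 2/257.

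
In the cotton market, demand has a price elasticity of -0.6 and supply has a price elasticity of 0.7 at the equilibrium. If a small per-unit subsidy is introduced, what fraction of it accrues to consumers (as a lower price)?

Consumer share = 7/13

For a small subsidy around the equilibrium, the benefit split depends on the relative slopes, which at a point are proportional to the elasticities.
Buyer share = εs/(εs + |εd|) = 0.7/(0.7 + 0.6) = 7/13; seller share = |εd|/(εs + |εd|) = 6/13.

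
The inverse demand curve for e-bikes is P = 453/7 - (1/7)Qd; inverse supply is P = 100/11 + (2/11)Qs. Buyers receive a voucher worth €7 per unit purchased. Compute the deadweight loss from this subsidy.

Pre-subsidy: 453/7 - (1/7)Q = 100/11 + (2/11)Q gives Q* = 171.32 and P* = 40.24.
With the rebate, buyers effectively pay Pb = Ps − 7, where Ps is the price sellers receive.
On the curves, Pb = 453/7 - (1/7)Q and Ps = 100/11 + (2/11)Q; the wedge Ps − Pb = 7 gives 100/11 + (2/11)Q − (453/7 - (1/7)Q) = 7, so Q' = 192.88.
Then Pb = 453/7 − (1/7)·192.88 = 37.16 and Ps = 100/11 + (2/11)·192.88 = 44.16.
The subsidy expands output by 192.88 − 171.32 = 21.56 past the efficient level; on those units the gap between marginal cost and willingness to pay runs from 0 up to 7.
DWL = ½ × 7 × 21.56 = 75.46.

Deadweight loss = €75.46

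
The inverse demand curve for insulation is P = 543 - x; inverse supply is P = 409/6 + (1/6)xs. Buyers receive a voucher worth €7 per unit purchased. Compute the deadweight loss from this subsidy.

Pre-subsidy: 543 - x = 409/6 + (1/6)x gives x* = 407 and P* = 136.
With the rebate, buyers effectively pay Pb = Ps − 7, where Ps is the price sellers receive.
On the curves, Pb = 543 - x and Ps = 409/6 + (1/6)x; the wedge Ps − Pb = 7 gives 409/6 + (1/6)x − (543 - x) = 7, so x' = 413.
Then Pb = 543 − 1·413 = 130 and Ps = 409/6 + (1/6)·413 = 137.
The subsidy expands output by 413 − 407 = 6 past the efficient level; on those units the gap between marginal cost and willingness to pay runs from 0 up to 7.
DWL = ½ × 7 × 6 = 21.

Deadweight loss = €21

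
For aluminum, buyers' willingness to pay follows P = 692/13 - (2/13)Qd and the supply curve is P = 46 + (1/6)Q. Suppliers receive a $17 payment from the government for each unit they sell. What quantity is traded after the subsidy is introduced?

Pre-subsidy: 692/13 - (2/13)Q = 46 + (1/6)Q gives Q* = 22.56 and P* = 49.76.
With the subsidy, sellers receive Ps = Pb + 17 for each unit, where Pb is the price buyers pay.
On the curves, Pb = 692/13 - (2/13)Q and Ps = 46 + (1/6)Q; the wedge Ps − Pb = 17 gives 46 + (1/6)Q − (692/13 - (2/13)Q) = 17, so Q' = 75.6.
Then Pb = 692/13 − (2/13)·75.6 = 41.6 and Ps = 46 + (1/6)·75.6 = 58.6.

Q' = 75.6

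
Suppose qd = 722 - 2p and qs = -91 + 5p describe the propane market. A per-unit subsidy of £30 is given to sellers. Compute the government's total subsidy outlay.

Government cost = 111840/7

Pre-subsidy: 722 - 2p = -91 + 5p gives p* = 813/7, q* = 3428/7.
With the subsidy, sellers receive ps = pb + 30 for each unit, where pb is the price buyers pay.
Supply in terms of pb becomes qs = -91 + 5(pb + 30) = 59 + 5pb. Setting this equal to demand: 722 - 2pb = 59 + 5pb, so pb = 663/7.
Sellers receive ps = 663/7 + 30 = 873/7; q' = 722 − 2·(663/7) = 3728/7.
Government outlay = subsidy × quantity = 30 × 3728/7 = 111840/7.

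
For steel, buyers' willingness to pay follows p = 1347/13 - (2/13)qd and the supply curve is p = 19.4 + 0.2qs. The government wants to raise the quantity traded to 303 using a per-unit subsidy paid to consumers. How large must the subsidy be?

Required subsidy s = 23 per unit

At q = 303, from the demand curve buyers pay pb = 1347/13 − (2/13)·303 = 57; from the supply curve sellers need ps = 19.4 + 0.2·303 = 80.
The subsidy must fill the gap: s = ps − pb = 80 − 57 = 23.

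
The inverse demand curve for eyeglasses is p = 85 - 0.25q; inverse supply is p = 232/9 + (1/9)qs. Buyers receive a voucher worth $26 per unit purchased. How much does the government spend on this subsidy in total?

Pre-subsidy: 85 - 0.25q = 232/9 + (1/9)q gives q* = 164 and p* = 44.
With the rebate, buyers effectively pay pb = ps − 26, where ps is the price sellers receive.
On the curves, pb = 85 - 0.25q and ps = 232/9 + (1/9)q; the wedge ps − pb = 26 gives 232/9 + (1/9)q − (85 - 0.25q) = 26, so q' = 236.
Then pb = 85 − 0.25·236 = 26 and ps = 232/9 + (1/9)·236 = 52.
Government outlay = subsidy × quantity = 26 × 236 = 6136.

Government cost = $6136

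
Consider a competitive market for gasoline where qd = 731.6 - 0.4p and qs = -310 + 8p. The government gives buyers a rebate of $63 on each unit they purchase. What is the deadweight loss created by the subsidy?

Pre-subsidy: 731.6 - 0.4p = -310 + 8p gives p* = 124, q* = 682.
With the rebate, buyers effectively pay pb = ps − 63, where ps is the price sellers receive.
Demand in terms of ps becomes qd = 731.6 − 0.4(ps − 63) = 756.8 - 0.4ps. Setting this equal to supply: 756.8 - 0.4ps = -310 + 8ps, so ps = 127.
Buyers pay pb = 127 − 63 = 64; q' = -310 + 8·127 = 706.
The subsidy expands output by 706 − 682 = 24 past the efficient level; on those units the gap between marginal cost and willingness to pay runs from 0 up to 63.
DWL = ½ × 63 × 24 = 756.

Deadweight loss = $756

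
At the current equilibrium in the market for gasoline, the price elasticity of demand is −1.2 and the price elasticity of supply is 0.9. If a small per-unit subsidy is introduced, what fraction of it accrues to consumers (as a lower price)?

For a small subsidy around the equilibrium, the benefit split depends on the relative slopes, which at a point are proportional to the elasticities.
Buyer share = εs/(εs + |εd|) = 0.9/(0.9 + 1.2) = 3/7; seller share = |εd|/(εs + |εd|) = 4/7.

Consumer share = 3/7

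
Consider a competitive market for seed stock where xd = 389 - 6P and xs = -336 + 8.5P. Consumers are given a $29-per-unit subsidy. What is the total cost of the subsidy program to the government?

Government cost = $5539

Pre-subsidy: 389 - 6P = -336 + 8.5P gives P* = 50, x* = 89.
With the rebate, buyers effectively pay Pb = Ps − 29, where Ps is the price sellers receive.
Demand in terms of Ps becomes xd = 389 − 6(Ps − 29) = 563 - 6Ps. Setting this equal to supply: 563 - 6Ps = -336 + 8.5Ps, so Ps = 62.
Buyers pay Pb = 62 − 29 = 33; x' = -336 + 8.5·62 = 191.
Government outlay = subsidy × quantity = 29 × 191 = 5539.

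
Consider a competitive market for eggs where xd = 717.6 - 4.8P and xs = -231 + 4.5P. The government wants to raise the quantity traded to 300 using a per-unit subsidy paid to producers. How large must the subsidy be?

At x = 300, invert demand for the buyer price: Pb = (717.6 − 300)/4.8 = 87; invert supply for the seller price: Ps = (300 − (-231))/4.5 = 118.
The subsidy must fill the gap: s = Ps − Pb = 118 − 87 = 31.

Required subsidy s = 31 per unit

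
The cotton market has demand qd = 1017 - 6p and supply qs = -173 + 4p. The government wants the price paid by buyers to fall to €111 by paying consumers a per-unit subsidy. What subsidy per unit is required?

Required subsidy s = €20 per unit

At a buyer price of 111, quantity demanded is 1017 − 6·111 = 351.
Sellers supply 351 only when they receive ps with -173 + 4·ps = 351, i.e. ps = 131.
s = ps − pb = 131 − 111 = 20.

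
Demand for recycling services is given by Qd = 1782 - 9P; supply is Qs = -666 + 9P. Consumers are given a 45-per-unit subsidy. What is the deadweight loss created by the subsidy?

Pre-subsidy: 1782 - 9P = -666 + 9P gives P* = 136, Q* = 558.
With the rebate, buyers effectively pay Pb = Ps − 45, where Ps is the price sellers receive.
Demand in terms of Ps becomes Qd = 1782 − 9(Ps − 45) = 2187 - 9Ps. Setting this equal to supply: 2187 - 9Ps = -666 + 9Ps, so Ps = 158.5.
Buyers pay Pb = 158.5 − 45 = 113.5; Q' = -666 + 9·158.5 = 760.5.
The subsidy expands output by 760.5 − 558 = 202.5 past the efficient level; on those units the gap between marginal cost and willingness to pay runs from 0 up to 45.
DWL = ½ × 45 × 202.5 = 4556.25.

Deadweight loss = 4556.25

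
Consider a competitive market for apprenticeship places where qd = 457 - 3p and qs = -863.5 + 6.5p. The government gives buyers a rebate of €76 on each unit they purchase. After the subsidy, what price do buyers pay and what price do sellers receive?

Pre-subsidy: 457 - 3p = -863.5 + 6.5p gives p* = 139, q* = 40.
With the rebate, buyers effectively pay pb = ps − 76, where ps is the price sellers receive.
Demand in terms of ps becomes qd = 457 − 3(ps − 76) = 685 - 3ps. Setting this equal to supply: 685 - 3ps = -863.5 + 6.5ps, so ps = 163.
Buyers pay pb = 163 − 76 = 87; q' = -863.5 + 6.5·163 = 196.

Buyers pay €87; sellers receive €163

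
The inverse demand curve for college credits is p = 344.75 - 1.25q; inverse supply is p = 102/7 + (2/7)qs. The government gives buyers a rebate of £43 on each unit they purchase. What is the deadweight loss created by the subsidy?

Pre-subsidy: 344.75 - 1.25q = 102/7 + (2/7)q gives q* = 215 and p* = 76.
With the rebate, buyers effectively pay pb = ps − 43, where ps is the price sellers receive.
On the curves, pb = 344.75 - 1.25q and ps = 102/7 + (2/7)q; the wedge ps − pb = 43 gives 102/7 + (2/7)q − (344.75 - 1.25q) = 43, so q' = 243.
Then pb = 344.75 − 1.25·243 = 41 and ps = 102/7 + (2/7)·243 = 84.
The subsidy expands output by 243 − 215 = 28 past the efficient level; on those units the gap between marginal cost and willingness to pay runs from 0 up to 43.
DWL = ½ × 43 × 28 = 602.

Deadweight loss = £602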